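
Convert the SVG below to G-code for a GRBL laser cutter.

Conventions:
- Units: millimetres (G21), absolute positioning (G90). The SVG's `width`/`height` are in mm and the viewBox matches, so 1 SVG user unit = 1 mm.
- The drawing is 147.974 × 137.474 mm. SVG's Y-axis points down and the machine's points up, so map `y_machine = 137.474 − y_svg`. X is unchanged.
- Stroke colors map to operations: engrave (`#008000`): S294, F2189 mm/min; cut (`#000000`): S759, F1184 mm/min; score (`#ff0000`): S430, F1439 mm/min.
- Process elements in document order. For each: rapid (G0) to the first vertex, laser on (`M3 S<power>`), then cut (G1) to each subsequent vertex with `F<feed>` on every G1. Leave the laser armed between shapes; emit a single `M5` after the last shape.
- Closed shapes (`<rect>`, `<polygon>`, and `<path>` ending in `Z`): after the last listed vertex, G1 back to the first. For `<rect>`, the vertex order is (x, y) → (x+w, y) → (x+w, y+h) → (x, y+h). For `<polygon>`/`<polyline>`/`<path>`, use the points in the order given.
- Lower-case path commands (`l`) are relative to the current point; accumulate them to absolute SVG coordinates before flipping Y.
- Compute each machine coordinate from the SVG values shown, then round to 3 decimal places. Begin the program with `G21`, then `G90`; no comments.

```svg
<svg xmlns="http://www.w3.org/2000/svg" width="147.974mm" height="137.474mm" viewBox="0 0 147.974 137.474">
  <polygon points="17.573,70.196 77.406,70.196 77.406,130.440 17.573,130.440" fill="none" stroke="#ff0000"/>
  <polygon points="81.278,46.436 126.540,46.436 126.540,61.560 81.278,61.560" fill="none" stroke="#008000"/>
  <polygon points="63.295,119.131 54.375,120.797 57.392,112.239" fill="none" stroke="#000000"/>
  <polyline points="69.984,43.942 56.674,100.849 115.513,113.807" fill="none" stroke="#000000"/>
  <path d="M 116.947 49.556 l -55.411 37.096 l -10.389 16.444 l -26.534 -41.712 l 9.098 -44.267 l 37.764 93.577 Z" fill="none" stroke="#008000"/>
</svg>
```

G21
G90
G0 X17.573 Y67.278
M3 S430
G1 X77.406 Y67.278 F1439
G1 X77.406 Y7.034 F1439
G1 X17.573 Y7.034 F1439
G1 X17.573 Y67.278 F1439
G0 X81.278 Y91.038
M3 S294
G1 X126.540 Y91.038 F2189
G1 X126.540 Y75.914 F2189
G1 X81.278 Y75.914 F2189
G1 X81.278 Y91.038 F2189
G0 X63.295 Y18.343
M3 S759
G1 X54.375 Y16.677 F1184
G1 X57.392 Y25.235 F1184
G1 X63.295 Y18.343 F1184
G0 X69.984 Y93.532
M3 S759
G1 X56.674 Y36.625 F1184
G1 X115.513 Y23.667 F1184
G0 X116.947 Y87.918
M3 S294
G1 X61.536 Y50.822 F2189
G1 X51.147 Y34.378 F2189
G1 X24.613 Y76.090 F2189
G1 X33.711 Y120.357 F2189
G1 X71.475 Y26.780 F2189
G1 X116.947 Y87.918 F2189
M5

viewBox `0 0 147.974 137.474` with mm width/height → 1 unit = 1 mm. Flip: y_m = 137.474 − y_svg.

**Shape 1** — `<polygon>` rectangle, stroke `#ff0000` → score (S430, F1439). Machine vertices: (17.573,67.278) → (77.406,67.278) → (77.406,7.034) → (17.573,7.034) → (17.573,67.278). Closed: final G1 returns to the first vertex.

**Shape 2** — `<polygon>` rectangle, stroke `#008000` → engrave (S294, F2189). Machine vertices: (81.278,91.038) → (126.540,91.038) → (126.540,75.914) → (81.278,75.914) → (81.278,91.038). Closed: final G1 returns to the first vertex.

**Shape 3** — `<polygon>` regular polygon, stroke `#000000` → cut (S759, F1184). Machine vertices: (63.295,18.343) → (54.375,16.677) → (57.392,25.235) → (63.295,18.343). Closed: final G1 returns to the first vertex.

**Shape 4** — `<polyline>` open polyline, stroke `#000000` → cut (S759, F1184). Machine vertices: (69.984,93.532) → (56.674,36.625) → (115.513,23.667). Open path.

**Shape 5** — `<path>` closed polygon, stroke `#008000` → engrave (S294, F2189). Machine vertices: (116.947,87.918) → (61.536,50.822) → (51.147,34.378) → (24.613,76.090) → (33.711,120.357) → (71.475,26.780) → (116.947,87.918). Closed: final G1 returns to the first vertex.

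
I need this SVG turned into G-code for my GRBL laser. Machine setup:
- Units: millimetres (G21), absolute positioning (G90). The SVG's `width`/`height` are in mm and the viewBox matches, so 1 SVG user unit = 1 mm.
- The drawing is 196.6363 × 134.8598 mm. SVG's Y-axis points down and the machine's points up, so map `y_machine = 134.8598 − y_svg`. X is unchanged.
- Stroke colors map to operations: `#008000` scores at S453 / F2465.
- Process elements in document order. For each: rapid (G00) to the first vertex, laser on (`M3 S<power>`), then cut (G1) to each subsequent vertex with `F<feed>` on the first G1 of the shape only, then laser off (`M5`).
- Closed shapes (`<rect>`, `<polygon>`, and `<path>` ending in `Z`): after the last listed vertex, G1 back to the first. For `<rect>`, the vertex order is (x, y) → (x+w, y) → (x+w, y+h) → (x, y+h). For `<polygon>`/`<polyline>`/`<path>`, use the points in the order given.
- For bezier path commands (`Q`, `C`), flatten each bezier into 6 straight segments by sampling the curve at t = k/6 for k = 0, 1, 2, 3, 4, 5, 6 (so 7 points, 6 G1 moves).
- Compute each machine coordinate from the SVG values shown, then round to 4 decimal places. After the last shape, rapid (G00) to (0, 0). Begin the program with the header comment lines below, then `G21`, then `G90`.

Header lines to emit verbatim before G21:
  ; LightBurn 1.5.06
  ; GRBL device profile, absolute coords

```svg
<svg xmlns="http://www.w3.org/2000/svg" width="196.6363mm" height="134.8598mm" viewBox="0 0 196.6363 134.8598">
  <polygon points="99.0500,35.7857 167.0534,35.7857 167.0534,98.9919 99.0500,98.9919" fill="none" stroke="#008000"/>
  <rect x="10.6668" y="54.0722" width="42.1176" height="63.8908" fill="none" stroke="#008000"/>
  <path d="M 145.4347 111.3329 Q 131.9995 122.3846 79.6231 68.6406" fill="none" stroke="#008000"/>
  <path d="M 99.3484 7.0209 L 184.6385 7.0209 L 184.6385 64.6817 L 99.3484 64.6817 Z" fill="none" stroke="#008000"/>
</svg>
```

1 u = 1 mm; y_m = 134.8598 − y.

[1] `<polygon>` rectangle, #008000→score S453 F2465: (99.0500,99.0741) → (167.0534,99.0741) → (167.0534,35.8679) → (99.0500,35.8679) → (99.0500,99.0741) (closed)

[2] `<rect>` rectangle, #008000→score S453 F2465: (10.6668,80.7876) → (52.7844,80.7876) → (52.7844,16.8968) → (10.6668,16.8968) → (10.6668,80.7876) (closed)

[3] `<path>` quadratic bezier, #008000→score S453 F2465: (145.4347,23.5269) → (139.8746,21.6429) → (132.1511,23.3586) → (122.2642,28.6741) → (110.2139,37.5894) → (96.0002,50.1044) → (79.6231,66.2192)

[4] `<path>` rectangle, #008000→score S453 F2465: (99.3484,127.8389) → (184.6385,127.8389) → (184.6385,70.1781) → (99.3484,70.1781) → (99.3484,127.8389) (closed)

; LightBurn 1.5.06
; GRBL device profile, absolute coords
G21
G90
G00 X99.0500 Y99.0741
M3 S453
G1 X167.0534 Y99.0741 F2465
G1 X167.0534 Y35.8679
G1 X99.0500 Y35.8679
G1 X99.0500 Y99.0741
M5
G00 X10.6668 Y80.7876
M3 S453
G1 X52.7844 Y80.7876 F2465
G1 X52.7844 Y16.8968
G1 X10.6668 Y16.8968
G1 X10.6668 Y80.7876
M5
G00 X145.4347 Y23.5269
M3 S453
G1 X139.8746 Y21.6429 F2465
G1 X132.1511 Y23.3586
G1 X122.2642 Y28.6741
G1 X110.2139 Y37.5894
G1 X96.0002 Y50.1044
G1 X79.6231 Y66.2192
M5
G00 X99.3484 Y127.8389
M3 S453
G1 X184.6385 Y127.8389 F2465
G1 X184.6385 Y70.1781
G1 X99.3484 Y70.1781
G1 X99.3484 Y127.8389
M5
G00 X0.0000 Y0.0000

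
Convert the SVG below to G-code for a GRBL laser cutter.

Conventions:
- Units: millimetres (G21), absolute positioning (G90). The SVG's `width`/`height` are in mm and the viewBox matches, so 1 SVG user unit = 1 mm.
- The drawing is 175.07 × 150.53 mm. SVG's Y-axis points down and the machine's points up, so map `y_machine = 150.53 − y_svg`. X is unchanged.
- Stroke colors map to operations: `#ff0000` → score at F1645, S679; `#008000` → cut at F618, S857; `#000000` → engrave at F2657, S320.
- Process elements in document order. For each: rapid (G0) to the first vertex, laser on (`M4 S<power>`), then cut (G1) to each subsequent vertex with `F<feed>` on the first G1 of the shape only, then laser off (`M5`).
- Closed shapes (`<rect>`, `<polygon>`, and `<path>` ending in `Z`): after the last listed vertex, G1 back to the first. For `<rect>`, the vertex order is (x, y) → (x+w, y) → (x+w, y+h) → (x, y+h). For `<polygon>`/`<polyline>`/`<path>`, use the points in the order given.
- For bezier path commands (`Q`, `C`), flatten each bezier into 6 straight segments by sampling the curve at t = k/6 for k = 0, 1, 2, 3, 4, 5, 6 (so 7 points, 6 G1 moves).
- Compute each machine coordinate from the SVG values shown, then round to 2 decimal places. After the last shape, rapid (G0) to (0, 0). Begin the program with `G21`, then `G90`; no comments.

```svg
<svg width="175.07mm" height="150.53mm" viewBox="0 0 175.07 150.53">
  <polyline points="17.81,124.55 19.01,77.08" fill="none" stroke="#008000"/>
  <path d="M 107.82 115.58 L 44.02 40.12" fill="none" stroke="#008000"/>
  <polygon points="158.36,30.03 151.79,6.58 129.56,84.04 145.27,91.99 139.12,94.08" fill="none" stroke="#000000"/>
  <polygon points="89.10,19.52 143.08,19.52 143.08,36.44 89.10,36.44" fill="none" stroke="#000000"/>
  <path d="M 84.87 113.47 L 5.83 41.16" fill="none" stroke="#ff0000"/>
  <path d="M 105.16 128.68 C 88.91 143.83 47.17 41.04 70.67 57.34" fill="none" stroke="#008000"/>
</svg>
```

G21
G90
G0 X17.81 Y25.98
M4 S857
G1 X19.01 Y73.45 F618
M5
G0 X107.82 Y34.95
M4 S857
G1 X44.02 Y110.41 F618
M5
G0 X158.36 Y120.50
M4 S320
G1 X151.79 Y143.95 F2657
G1 X129.56 Y66.49
G1 X145.27 Y58.54
G1 X139.12 Y56.45
G1 X158.36 Y120.50
M5
G0 X89.10 Y131.01
M4 S320
G1 X143.08 Y131.01 F2657
G1 X143.08 Y114.09
G1 X89.10 Y114.09
G1 X89.10 Y131.01
M5
G0 X84.87 Y37.06
M4 S679
G1 X5.83 Y109.37 F1645
M5
G0 X105.16 Y21.85
M4 S857
G1 X95.33 Y23.01 F618
G1 X83.77 Y37.23
G1 X73.01 Y57.95
G1 X65.56 Y78.57
G1 X63.94 Y92.51
G1 X70.67 Y93.19
M5
G0 X0.00 Y0.00

Since the viewBox matches the mm dimensions, user units are millimetres directly. The only transform is the Y-flip y_m = 150.53 − y_svg.

Shape 1 is a line segment drawn with `<polyline>`. Its stroke #008000 means cut at S857, F618. After flipping Y the toolpath is (17.81,25.98) → (19.01,73.45).

Shape 2 is a line segment drawn with `<path>`. Its stroke #008000 means cut at S857, F618. After flipping Y the toolpath is (107.82,34.95) → (44.02,110.41).

Shape 3 is a closed polygon drawn with `<polygon>`. Its stroke #000000 means engrave at S320, F2657. After flipping Y the toolpath is (158.36,120.50) → (151.79,143.95) → (129.56,66.49) → (145.27,58.54) → (139.12,56.45) → (158.36,120.50), returning to the start.

Shape 4 is a rectangle drawn with `<polygon>`. Its stroke #000000 means engrave at S320, F2657. After flipping Y the toolpath is (89.10,131.01) → (143.08,131.01) → (143.08,114.09) → (89.10,114.09) → (89.10,131.01), returning to the start.

Shape 5 is a line segment drawn with `<path>`. Its stroke #ff0000 means score at S679, F1645. After flipping Y the toolpath is (84.87,37.06) → (5.83,109.37).

Shape 6 is a cubic bezier drawn with `<path>`. Its stroke #008000 means cut at S857, F618. After flipping Y the toolpath is (105.16,21.85) → (95.33,23.01) → (83.77,37.23) → (73.01,57.95) → (65.56,78.57) → (63.94,92.51) → (70.67,93.19).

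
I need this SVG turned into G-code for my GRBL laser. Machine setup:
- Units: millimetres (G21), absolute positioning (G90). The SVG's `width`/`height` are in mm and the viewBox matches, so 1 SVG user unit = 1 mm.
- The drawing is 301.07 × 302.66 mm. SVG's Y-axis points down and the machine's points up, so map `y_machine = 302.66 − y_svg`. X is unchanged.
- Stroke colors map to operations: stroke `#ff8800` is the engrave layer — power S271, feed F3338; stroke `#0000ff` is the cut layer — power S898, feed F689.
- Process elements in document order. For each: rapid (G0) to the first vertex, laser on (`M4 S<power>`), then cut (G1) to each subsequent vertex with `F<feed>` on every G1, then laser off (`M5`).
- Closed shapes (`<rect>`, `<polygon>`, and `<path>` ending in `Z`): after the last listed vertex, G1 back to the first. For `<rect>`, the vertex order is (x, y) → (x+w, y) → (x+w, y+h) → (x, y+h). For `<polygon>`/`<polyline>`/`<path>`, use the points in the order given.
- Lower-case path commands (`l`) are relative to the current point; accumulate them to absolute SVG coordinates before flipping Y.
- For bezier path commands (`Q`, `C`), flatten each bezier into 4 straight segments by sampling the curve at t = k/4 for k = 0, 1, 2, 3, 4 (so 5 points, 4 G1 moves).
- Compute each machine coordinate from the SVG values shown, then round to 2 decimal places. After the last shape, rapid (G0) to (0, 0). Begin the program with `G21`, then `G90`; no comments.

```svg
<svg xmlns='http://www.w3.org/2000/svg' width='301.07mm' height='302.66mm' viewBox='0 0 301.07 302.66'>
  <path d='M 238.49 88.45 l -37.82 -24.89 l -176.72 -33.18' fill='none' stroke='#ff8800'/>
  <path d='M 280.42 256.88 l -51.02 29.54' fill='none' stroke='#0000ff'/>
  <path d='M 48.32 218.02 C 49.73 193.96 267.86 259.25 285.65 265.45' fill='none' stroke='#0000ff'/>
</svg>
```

G21
G90
G0 X238.49 Y214.21
M4 S271
G1 X200.67 Y239.10 F3338
G1 X23.95 Y272.28 F3338
M5
G0 X280.42 Y45.78
M4 S898
G1 X229.40 Y16.24 F689
M5
G0 X48.32 Y84.64
M4 S898
G1 X83.50 Y88.25 F689
G1 X160.84 Y72.27 F689
G1 X241.26 Y50.62 F689
G1 X285.65 Y37.21 F689
M5
G0 X0.00 Y0.00

Since the viewBox matches the mm dimensions, user units are millimetres directly. The only transform is the Y-flip y_m = 302.66 − y_svg.

Shape 1 is a open polyline drawn with `<path>`. Its stroke #ff8800 means engrave at S271, F3338. After flipping Y the toolpath is (238.49,214.21) → (200.67,239.10) → (23.95,272.28).

Shape 2 is a line segment drawn with `<path>`. Its stroke #0000ff means cut at S898, F689. After flipping Y the toolpath is (280.42,45.78) → (229.40,16.24).

Shape 3 is a cubic bezier drawn with `<path>`. Its stroke #0000ff means cut at S898, F689. After flipping Y the toolpath is (48.32,84.64) → (83.50,88.25) → (160.84,72.27) → (241.26,50.62) → (285.65,37.21).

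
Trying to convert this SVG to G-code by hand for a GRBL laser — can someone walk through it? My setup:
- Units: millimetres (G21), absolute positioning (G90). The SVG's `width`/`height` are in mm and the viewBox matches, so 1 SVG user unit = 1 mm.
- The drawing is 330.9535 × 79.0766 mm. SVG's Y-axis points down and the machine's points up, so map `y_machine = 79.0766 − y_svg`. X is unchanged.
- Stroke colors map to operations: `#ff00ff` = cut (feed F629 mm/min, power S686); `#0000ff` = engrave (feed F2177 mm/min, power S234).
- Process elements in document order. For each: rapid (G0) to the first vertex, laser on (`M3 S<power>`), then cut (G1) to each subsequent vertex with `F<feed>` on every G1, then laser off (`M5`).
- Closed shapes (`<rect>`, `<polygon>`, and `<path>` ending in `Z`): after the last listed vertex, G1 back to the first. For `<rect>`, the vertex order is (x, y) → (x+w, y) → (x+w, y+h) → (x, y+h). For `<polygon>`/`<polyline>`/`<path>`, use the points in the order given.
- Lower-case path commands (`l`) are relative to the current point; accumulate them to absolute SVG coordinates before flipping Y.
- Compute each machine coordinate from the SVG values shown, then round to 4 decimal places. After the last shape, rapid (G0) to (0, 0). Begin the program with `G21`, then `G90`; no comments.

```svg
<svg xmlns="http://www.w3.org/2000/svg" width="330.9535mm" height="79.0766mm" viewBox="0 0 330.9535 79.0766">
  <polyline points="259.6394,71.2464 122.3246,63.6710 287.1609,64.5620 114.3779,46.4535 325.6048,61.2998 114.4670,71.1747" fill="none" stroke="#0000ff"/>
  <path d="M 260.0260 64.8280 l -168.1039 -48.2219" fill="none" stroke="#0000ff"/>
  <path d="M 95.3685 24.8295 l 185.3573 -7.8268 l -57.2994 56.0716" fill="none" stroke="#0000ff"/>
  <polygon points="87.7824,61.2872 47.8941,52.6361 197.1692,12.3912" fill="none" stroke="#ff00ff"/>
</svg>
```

Since the viewBox matches the mm dimensions, user units are millimetres directly. The only transform is the Y-flip y_m = 79.0766 − y_svg.

Shape 1 is a open polyline drawn with `<polyline>`. Its stroke #0000ff means engrave at S234, F2177. After flipping Y the toolpath is (259.6394,7.8302) → (122.3246,15.4056) → (287.1609,14.5146) → (114.3779,32.6231) → (325.6048,17.7768) → (114.4670,7.9019).

Shape 2 is a line segment drawn with `<path>`. Its stroke #0000ff means engrave at S234, F2177. After flipping Y the toolpath is (260.0260,14.2486) → (91.9221,62.4705).

Shape 3 is a open polyline drawn with `<path>`. Its stroke #0000ff means engrave at S234, F2177. After flipping Y the toolpath is (95.3685,54.2471) → (280.7258,62.0739) → (223.4264,6.0023).

Shape 4 is a closed polygon drawn with `<polygon>`. Its stroke #ff00ff means cut at S686, F629. After flipping Y the toolpath is (87.7824,17.7894) → (47.8941,26.4405) → (197.1692,66.6854) → (87.7824,17.7894), returning to the start.

G21
G90
G0 X259.6394 Y7.8302
M3 S234
G1 X122.3246 Y15.4056 F2177
G1 X287.1609 Y14.5146 F2177
G1 X114.3779 Y32.6231 F2177
G1 X325.6048 Y17.7768 F2177
G1 X114.4670 Y7.9019 F2177
M5
G0 X260.0260 Y14.2486
M3 S234
G1 X91.9221 Y62.4705 F2177
M5
G0 X95.3685 Y54.2471
M3 S234
G1 X280.7258 Y62.0739 F2177
G1 X223.4264 Y6.0023 F2177
M5
G0 X87.7824 Y17.7894
M3 S686
G1 X47.8941 Y26.4405 F629
G1 X197.1692 Y66.6854 F629
G1 X87.7824 Y17.7894 F629
M5
G0 X0.0000 Y0.0000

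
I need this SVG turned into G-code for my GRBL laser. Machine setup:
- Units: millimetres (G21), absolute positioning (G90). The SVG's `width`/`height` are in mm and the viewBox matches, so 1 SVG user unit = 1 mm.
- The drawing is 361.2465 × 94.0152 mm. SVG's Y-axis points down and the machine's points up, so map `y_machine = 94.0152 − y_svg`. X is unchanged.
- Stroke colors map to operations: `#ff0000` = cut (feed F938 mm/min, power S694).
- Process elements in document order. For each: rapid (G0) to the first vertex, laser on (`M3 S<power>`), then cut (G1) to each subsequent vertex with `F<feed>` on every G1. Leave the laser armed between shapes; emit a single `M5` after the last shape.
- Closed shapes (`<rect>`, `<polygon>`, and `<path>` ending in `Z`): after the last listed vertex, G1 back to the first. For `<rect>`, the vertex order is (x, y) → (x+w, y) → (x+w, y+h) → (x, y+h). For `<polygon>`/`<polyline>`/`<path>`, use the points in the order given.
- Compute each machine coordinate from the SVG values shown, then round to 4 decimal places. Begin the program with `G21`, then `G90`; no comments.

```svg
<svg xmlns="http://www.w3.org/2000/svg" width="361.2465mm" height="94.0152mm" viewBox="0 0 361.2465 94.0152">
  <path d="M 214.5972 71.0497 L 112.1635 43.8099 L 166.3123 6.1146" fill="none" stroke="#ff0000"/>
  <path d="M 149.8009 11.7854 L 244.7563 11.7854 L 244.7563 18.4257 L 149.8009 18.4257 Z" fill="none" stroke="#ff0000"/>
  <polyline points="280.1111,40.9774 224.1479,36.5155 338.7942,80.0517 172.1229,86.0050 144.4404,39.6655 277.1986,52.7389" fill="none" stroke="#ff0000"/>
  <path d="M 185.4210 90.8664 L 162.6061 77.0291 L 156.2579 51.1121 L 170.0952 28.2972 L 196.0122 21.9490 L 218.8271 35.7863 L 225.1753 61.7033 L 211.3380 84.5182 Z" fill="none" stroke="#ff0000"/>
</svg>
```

G21
G90
G0 X214.5972 Y22.9655
M3 S694
G1 X112.1635 Y50.2053 F938
G1 X166.3123 Y87.9006 F938
G0 X149.8009 Y82.2298
M3 S694
G1 X244.7563 Y82.2298 F938
G1 X244.7563 Y75.5895 F938
G1 X149.8009 Y75.5895 F938
G1 X149.8009 Y82.2298 F938
G0 X280.1111 Y53.0378
M3 S694
G1 X224.1479 Y57.4997 F938
G1 X338.7942 Y13.9635 F938
G1 X172.1229 Y8.0102 F938
G1 X144.4404 Y54.3497 F938
G1 X277.1986 Y41.2763 F938
G0 X185.4210 Y3.1488
M3 S694
G1 X162.6061 Y16.9861 F938
G1 X156.2579 Y42.9031 F938
G1 X170.0952 Y65.7180 F938
G1 X196.0122 Y72.0662 F938
G1 X218.8271 Y58.2289 F938
G1 X225.1753 Y32.3119 F938
G1 X211.3380 Y9.4970 F938
G1 X185.4210 Y3.1488 F938
M5

1 u = 1 mm; y_m = 94.0152 − y.

[1] `<path>` open polyline, #ff0000→cut S694 F938: (214.5972,22.9655) → (112.1635,50.2053) → (166.3123,87.9006)

[2] `<path>` rectangle, #ff0000→cut S694 F938: (149.8009,82.2298) → (244.7563,82.2298) → (244.7563,75.5895) → (149.8009,75.5895) → (149.8009,82.2298) (closed)

[3] `<polyline>` open polyline, #ff0000→cut S694 F938: (280.1111,53.0378) → (224.1479,57.4997) → (338.7942,13.9635) → (172.1229,8.0102) → (144.4404,54.3497) → (277.1986,41.2763)

[4] `<path>` regular polygon, #ff0000→cut S694 F938: (185.4210,3.1488) → (162.6061,16.9861) → (156.2579,42.9031) → (170.0952,65.7180) → (196.0122,72.0662) → (218.8271,58.2289) → (225.1753,32.3119) → (211.3380,9.4970) → (185.4210,3.1488) (closed)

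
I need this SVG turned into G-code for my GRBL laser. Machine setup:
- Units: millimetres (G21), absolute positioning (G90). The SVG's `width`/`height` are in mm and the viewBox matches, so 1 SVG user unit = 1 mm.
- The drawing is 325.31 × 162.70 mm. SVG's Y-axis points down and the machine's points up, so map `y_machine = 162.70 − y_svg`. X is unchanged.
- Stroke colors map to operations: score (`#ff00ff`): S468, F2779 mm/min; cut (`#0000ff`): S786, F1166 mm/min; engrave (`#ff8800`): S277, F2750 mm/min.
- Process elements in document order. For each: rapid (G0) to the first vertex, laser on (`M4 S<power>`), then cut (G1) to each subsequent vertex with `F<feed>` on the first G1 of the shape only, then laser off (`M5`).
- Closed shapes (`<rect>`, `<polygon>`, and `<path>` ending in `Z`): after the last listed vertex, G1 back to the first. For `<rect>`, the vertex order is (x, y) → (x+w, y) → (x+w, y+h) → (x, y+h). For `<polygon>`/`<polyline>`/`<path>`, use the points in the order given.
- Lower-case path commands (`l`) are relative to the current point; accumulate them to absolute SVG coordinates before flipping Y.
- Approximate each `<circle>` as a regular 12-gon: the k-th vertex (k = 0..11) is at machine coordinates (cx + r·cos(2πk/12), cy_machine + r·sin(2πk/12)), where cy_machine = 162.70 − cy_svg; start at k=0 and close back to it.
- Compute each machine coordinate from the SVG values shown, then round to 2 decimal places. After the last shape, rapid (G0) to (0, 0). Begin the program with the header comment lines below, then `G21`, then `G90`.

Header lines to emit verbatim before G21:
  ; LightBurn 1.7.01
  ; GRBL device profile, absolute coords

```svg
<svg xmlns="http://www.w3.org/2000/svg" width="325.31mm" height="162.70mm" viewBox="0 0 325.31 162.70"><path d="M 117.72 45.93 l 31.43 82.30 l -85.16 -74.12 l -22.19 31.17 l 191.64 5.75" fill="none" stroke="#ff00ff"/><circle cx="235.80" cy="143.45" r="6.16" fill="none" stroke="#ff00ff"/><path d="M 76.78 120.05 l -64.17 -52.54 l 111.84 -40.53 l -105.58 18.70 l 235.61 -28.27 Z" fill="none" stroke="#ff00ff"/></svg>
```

viewBox `0 0 325.31 162.70` with mm width/height → 1 unit = 1 mm. Flip: y_m = 162.70 − y_svg.

**Shape 1** — `<path>` open polyline, stroke `#ff00ff` → score (S468, F2779). Machine vertices: (117.72,116.77) → (149.15,34.47) → (63.99,108.59) → (41.80,77.42) → (233.44,71.67). Open path.

**Shape 2** — `<circle>` circle, stroke `#ff00ff` → score (S468, F2779). Machine vertices: (241.96,19.25) → (241.13,22.33) → (238.88,24.58) → (235.80,25.41) → (232.72,24.58) → (230.47,22.33) → (229.64,19.25) → (230.47,16.17) → (232.72,13.92) → (235.80,13.09) → (238.88,13.92) → (241.13,16.17) → (241.96,19.25). Closed: final G1 returns to the first vertex.

**Shape 3** — `<path>` closed polygon, stroke `#ff00ff` → score (S468, F2779). Machine vertices: (76.78,42.65) → (12.61,95.19) → (124.45,135.72) → (18.87,117.02) → (254.48,145.29) → (76.78,42.65). Closed: final G1 returns to the first vertex.

; LightBurn 1.7.01
; GRBL device profile, absolute coords
G21
G90
G0 X117.72 Y116.77
M4 S468
G1 X149.15 Y34.47 F2779
G1 X63.99 Y108.59
G1 X41.80 Y77.42
G1 X233.44 Y71.67
M5
G0 X241.96 Y19.25
M4 S468
G1 X241.13 Y22.33 F2779
G1 X238.88 Y24.58
G1 X235.80 Y25.41
G1 X232.72 Y24.58
G1 X230.47 Y22.33
G1 X229.64 Y19.25
G1 X230.47 Y16.17
G1 X232.72 Y13.92
G1 X235.80 Y13.09
G1 X238.88 Y13.92
G1 X241.13 Y16.17
G1 X241.96 Y19.25
M5
G0 X76.78 Y42.65
M4 S468
G1 X12.61 Y95.19 F2779
G1 X124.45 Y135.72
G1 X18.87 Y117.02
G1 X254.48 Y145.29
G1 X76.78 Y42.65
M5
G0 X0.00 Y0.00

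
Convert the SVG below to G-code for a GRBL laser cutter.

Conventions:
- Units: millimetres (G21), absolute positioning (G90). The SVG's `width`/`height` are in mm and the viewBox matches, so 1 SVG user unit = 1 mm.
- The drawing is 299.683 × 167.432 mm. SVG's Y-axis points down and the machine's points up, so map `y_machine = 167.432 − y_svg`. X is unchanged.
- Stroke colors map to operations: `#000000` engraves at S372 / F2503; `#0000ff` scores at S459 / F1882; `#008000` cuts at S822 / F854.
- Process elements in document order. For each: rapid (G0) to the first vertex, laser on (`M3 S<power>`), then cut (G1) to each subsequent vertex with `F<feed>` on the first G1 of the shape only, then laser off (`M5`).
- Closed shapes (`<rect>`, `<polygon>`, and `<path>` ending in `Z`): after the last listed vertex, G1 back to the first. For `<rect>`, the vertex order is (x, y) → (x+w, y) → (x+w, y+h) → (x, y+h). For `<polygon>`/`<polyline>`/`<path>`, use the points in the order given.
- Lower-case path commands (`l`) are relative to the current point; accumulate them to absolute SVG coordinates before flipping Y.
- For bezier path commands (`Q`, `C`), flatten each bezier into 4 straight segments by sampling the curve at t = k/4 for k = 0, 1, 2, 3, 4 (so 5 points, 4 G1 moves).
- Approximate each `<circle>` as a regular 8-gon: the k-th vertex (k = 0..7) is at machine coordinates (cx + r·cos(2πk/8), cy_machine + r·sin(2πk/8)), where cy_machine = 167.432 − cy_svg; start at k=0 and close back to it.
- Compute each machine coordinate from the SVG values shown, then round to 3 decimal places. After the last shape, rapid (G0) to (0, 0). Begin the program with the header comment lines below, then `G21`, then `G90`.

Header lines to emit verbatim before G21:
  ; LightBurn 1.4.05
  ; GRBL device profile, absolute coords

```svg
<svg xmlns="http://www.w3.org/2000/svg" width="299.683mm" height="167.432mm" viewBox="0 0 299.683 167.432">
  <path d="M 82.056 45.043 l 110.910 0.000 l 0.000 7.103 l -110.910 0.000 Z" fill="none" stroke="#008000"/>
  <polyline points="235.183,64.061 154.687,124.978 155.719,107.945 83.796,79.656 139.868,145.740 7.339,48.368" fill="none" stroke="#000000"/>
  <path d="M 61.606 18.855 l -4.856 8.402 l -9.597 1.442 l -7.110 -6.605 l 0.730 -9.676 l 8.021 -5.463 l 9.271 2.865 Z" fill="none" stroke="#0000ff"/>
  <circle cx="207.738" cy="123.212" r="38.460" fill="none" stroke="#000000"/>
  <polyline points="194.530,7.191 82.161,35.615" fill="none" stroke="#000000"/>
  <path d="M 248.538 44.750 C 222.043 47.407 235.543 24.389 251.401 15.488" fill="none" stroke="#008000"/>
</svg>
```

viewBox `0 0 299.683 167.432` with mm width/height → 1 unit = 1 mm. Flip: y_m = 167.432 − y_svg.

**Shape 1** — `<path>` rectangle, stroke `#008000` → cut (S822, F854). Machine vertices: (82.056,122.389) → (192.966,122.389) → (192.966,115.286) → (82.056,115.286) → (82.056,122.389). Closed: final G1 returns to the first vertex.

**Shape 2** — `<polyline>` open polyline, stroke `#000000` → engrave (S372, F2503). Machine vertices: (235.183,103.371) → (154.687,42.454) → (155.719,59.487) → (83.796,87.776) → (139.868,21.692) → (7.339,119.064). Open path.

**Shape 3** — `<path>` regular polygon, stroke `#0000ff` → score (S459, F1882). Machine vertices: (61.606,148.577) → (56.750,140.175) → (47.153,138.733) → (40.043,145.338) → (40.773,155.014) → (48.794,160.477) → (58.065,157.612) → (61.606,148.577). Closed: final G1 returns to the first vertex.

**Shape 4** — `<circle>` circle, stroke `#000000` → engrave (S372, F2503). Machine vertices: (246.198,44.220) → (234.933,71.415) → (207.738,82.680) → (180.543,71.415) → (169.278,44.220) → (180.543,17.025) → (207.738,5.760) → (234.933,17.025) → (246.198,44.220). Closed: final G1 returns to the first vertex.

**Shape 5** — `<polyline>` line segment, stroke `#000000` → engrave (S372, F2503). Machine vertices: (194.530,160.241) → (82.161,131.817). Open path.

**Shape 6** — `<path>` cubic bezier, stroke `#008000` → cut (S822, F854). Control points (SVG): P0=(248.538,44.750), P1=(222.043,47.407), P2=(235.543,24.389), P3=(251.401,15.488); sampled at t=k/4. Machine vertices: (248.538,122.682) → (235.578,124.882) → (234.087,132.979) → (240.538,143.243) → (251.401,151.944). Open path.

; LightBurn 1.4.05
; GRBL device profile, absolute coords
G21
G90
G0 X82.056 Y122.389
M3 S822
G1 X192.966 Y122.389 F854
G1 X192.966 Y115.286
G1 X82.056 Y115.286
G1 X82.056 Y122.389
M5
G0 X235.183 Y103.371
M3 S372
G1 X154.687 Y42.454 F2503
G1 X155.719 Y59.487
G1 X83.796 Y87.776
G1 X139.868 Y21.692
G1 X7.339 Y119.064
M5
G0 X61.606 Y148.577
M3 S459
G1 X56.750 Y140.175 F1882
G1 X47.153 Y138.733
G1 X40.043 Y145.338
G1 X40.773 Y155.014
G1 X48.794 Y160.477
G1 X58.065 Y157.612
G1 X61.606 Y148.577
M5
G0 X246.198 Y44.220
M3 S372
G1 X234.933 Y71.415 F2503
G1 X207.738 Y82.680
G1 X180.543 Y71.415
G1 X169.278 Y44.220
G1 X180.543 Y17.025
G1 X207.738 Y5.760
G1 X234.933 Y17.025
G1 X246.198 Y44.220
M5
G0 X194.530 Y160.241
M3 S372
G1 X82.161 Y131.817 F2503
M5
G0 X248.538 Y122.682
M3 S822
G1 X235.578 Y124.882 F854
G1 X234.087 Y132.979
G1 X240.538 Y143.243
G1 X251.401 Y151.944
M5
G0 X0.000 Y0.000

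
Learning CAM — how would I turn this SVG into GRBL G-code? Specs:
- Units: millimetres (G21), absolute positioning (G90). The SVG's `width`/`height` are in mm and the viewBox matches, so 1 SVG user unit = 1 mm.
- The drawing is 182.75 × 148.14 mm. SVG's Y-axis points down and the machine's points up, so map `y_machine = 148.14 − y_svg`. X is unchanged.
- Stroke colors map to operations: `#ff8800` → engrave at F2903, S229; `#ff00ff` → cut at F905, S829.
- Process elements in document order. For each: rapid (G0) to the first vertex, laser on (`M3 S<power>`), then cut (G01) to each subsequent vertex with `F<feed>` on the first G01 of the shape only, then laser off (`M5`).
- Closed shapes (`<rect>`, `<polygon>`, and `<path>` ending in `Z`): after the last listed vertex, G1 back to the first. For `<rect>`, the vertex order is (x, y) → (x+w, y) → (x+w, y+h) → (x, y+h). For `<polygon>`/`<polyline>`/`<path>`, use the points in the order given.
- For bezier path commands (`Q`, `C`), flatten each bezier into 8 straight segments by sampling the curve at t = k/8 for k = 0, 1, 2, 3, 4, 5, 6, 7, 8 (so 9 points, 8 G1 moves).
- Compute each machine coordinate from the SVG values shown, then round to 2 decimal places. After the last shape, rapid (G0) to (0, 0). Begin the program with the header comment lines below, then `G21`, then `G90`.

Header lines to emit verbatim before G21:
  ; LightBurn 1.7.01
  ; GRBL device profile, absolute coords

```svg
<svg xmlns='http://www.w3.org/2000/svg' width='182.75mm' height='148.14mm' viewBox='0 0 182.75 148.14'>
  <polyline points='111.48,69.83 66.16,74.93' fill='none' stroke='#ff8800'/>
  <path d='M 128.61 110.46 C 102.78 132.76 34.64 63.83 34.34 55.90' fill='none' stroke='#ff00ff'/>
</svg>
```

1 u = 1 mm; y_m = 148.14 − y.

[1] `<polyline>` line segment, #ff8800→engrave S229 F2903: (111.48,78.31) → (66.16,73.21)

[2] `<path>` cubic bezier, #ff00ff→cut S829 F905: (128.61,37.68) → (117.16,33.30) → (103.03,35.68) → (87.51,43.05) → (71.90,53.62) → (57.49,65.61) → (45.56,77.23) → (37.42,86.70) → (34.34,92.24)

; LightBurn 1.7.01
; GRBL device profile, absolute coords
G21
G90
G0 X111.48 Y78.31
M3 S229
G01 X66.16 Y73.21 F2903
M5
G0 X128.61 Y37.68
M3 S829
G01 X117.16 Y33.30 F905
G01 X103.03 Y35.68
G01 X87.51 Y43.05
G01 X71.90 Y53.62
G01 X57.49 Y65.61
G01 X45.56 Y77.23
G01 X37.42 Y86.70
G01 X34.34 Y92.24
M5
G0 X0.00 Y0.00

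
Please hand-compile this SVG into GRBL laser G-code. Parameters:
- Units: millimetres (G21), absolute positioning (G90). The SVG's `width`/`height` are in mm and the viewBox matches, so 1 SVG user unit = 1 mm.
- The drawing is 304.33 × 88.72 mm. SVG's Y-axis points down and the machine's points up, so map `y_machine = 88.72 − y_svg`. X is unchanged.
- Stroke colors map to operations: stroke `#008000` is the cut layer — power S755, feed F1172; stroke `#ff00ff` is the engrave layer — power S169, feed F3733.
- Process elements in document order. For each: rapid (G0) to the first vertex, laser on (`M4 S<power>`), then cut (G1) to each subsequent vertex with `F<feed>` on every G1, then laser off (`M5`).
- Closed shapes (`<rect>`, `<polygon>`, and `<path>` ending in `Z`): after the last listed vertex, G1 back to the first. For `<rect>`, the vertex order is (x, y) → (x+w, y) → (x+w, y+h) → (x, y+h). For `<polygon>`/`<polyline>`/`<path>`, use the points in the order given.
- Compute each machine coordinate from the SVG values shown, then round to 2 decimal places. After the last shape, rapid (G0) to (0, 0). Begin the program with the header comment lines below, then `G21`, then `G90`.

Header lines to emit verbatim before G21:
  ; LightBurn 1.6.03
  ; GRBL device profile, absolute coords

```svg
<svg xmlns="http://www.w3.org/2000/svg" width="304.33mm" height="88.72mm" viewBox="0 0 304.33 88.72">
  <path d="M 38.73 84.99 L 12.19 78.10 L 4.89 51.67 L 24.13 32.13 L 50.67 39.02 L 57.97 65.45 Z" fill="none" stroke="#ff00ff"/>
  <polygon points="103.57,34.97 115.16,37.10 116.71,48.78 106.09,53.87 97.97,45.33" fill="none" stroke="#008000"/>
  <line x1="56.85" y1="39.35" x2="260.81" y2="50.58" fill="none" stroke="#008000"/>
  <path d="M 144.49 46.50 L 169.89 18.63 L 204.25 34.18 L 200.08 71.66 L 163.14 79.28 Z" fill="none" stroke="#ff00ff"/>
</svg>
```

; LightBurn 1.6.03
; GRBL device profile, absolute coords
G21
G90
G0 X38.73 Y3.73
M4 S169
G1 X12.19 Y10.62 F3733
G1 X4.89 Y37.05 F3733
G1 X24.13 Y56.59 F3733
G1 X50.67 Y49.70 F3733
G1 X57.97 Y23.27 F3733
G1 X38.73 Y3.73 F3733
M5
G0 X103.57 Y53.75
M4 S755
G1 X115.16 Y51.62 F1172
G1 X116.71 Y39.94 F1172
G1 X106.09 Y34.85 F1172
G1 X97.97 Y43.39 F1172
G1 X103.57 Y53.75 F1172
M5
G0 X56.85 Y49.37
M4 S755
G1 X260.81 Y38.14 F1172
M5
G0 X144.49 Y42.22
M4 S169
G1 X169.89 Y70.09 F3733
G1 X204.25 Y54.54 F3733
G1 X200.08 Y17.06 F3733
G1 X163.14 Y9.44 F3733
G1 X144.49 Y42.22 F3733
M5
G0 X0.00 Y0.00

Since the viewBox matches the mm dimensions, user units are millimetres directly. The only transform is the Y-flip y_m = 88.72 − y_svg.

Shape 1 is a regular polygon drawn with `<path>`. Its stroke #ff00ff means engrave at S169, F3733. After flipping Y the toolpath is (38.73,3.73) → (12.19,10.62) → (4.89,37.05) → (24.13,56.59) → (50.67,49.70) → (57.97,23.27) → (38.73,3.73), returning to the start.

Shape 2 is a regular polygon drawn with `<polygon>`. Its stroke #008000 means cut at S755, F1172. After flipping Y the toolpath is (103.57,53.75) → (115.16,51.62) → (116.71,39.94) → (106.09,34.85) → (97.97,43.39) → (103.57,53.75), returning to the start.

Shape 3 is a line segment drawn with `<line>`. Its stroke #008000 means cut at S755, F1172. After flipping Y the toolpath is (56.85,49.37) → (260.81,38.14).

Shape 4 is a regular polygon drawn with `<path>`. Its stroke #ff00ff means engrave at S169, F3733. After flipping Y the toolpath is (144.49,42.22) → (169.89,70.09) → (204.25,54.54) → (200.08,17.06) → (163.14,9.44) → (144.49,42.22), returning to the start.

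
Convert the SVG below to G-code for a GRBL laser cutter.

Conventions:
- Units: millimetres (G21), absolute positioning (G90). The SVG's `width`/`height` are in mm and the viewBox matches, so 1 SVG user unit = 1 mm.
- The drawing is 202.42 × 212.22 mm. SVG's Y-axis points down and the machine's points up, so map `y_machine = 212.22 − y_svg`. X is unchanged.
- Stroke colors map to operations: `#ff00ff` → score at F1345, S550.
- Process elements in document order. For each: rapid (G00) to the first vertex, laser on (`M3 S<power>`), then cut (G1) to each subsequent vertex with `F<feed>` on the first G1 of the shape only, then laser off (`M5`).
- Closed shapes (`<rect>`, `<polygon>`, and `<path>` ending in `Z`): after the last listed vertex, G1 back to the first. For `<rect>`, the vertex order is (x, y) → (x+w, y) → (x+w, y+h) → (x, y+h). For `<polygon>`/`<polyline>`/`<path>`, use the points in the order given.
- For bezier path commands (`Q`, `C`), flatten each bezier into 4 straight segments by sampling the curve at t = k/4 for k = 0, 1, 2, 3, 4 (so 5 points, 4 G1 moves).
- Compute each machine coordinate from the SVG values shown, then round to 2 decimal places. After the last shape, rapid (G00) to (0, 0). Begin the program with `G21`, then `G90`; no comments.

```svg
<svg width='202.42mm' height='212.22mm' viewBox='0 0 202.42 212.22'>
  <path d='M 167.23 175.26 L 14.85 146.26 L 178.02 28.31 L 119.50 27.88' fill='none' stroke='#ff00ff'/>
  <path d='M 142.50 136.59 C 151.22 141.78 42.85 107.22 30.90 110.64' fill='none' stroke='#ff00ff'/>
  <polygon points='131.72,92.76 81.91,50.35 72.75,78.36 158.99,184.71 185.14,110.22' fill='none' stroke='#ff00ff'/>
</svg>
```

viewBox `0 0 202.42 212.22` with mm width/height → 1 unit = 1 mm. Flip: y_m = 212.22 − y_svg.

**Shape 1** — `<path>` open polyline, stroke `#ff00ff` → score (S550, F1345). Machine vertices: (167.23,36.96) → (14.85,65.96) → (178.02,183.91) → (119.50,184.34). Open path.

**Shape 2** — `<path>` cubic bezier, stroke `#ff00ff` → score (S550, F1345). Control points (SVG): P0=(142.50,136.59), P1=(151.22,141.78), P2=(42.85,107.22), P3=(30.90,110.64); sampled at t=k/4. Machine vertices: (142.50,75.63) → (130.42,77.98) → (94.45,87.94) → (54.61,98.24) → (30.90,101.58). Open path.

**Shape 3** — `<polygon>` closed polygon, stroke `#ff00ff` → score (S550, F1345). Machine vertices: (131.72,119.46) → (81.91,161.87) → (72.75,133.86) → (158.99,27.51) → (185.14,102.00) → (131.72,119.46). Closed: final G1 returns to the first vertex.

G21
G90
G00 X167.23 Y36.96
M3 S550
G1 X14.85 Y65.96 F1345
G1 X178.02 Y183.91
G1 X119.50 Y184.34
M5
G00 X142.50 Y75.63
M3 S550
G1 X130.42 Y77.98 F1345
G1 X94.45 Y87.94
G1 X54.61 Y98.24
G1 X30.90 Y101.58
M5
G00 X131.72 Y119.46
M3 S550
G1 X81.91 Y161.87 F1345
G1 X72.75 Y133.86
G1 X158.99 Y27.51
G1 X185.14 Y102.00
G1 X131.72 Y119.46
M5
G00 X0.00 Y0.00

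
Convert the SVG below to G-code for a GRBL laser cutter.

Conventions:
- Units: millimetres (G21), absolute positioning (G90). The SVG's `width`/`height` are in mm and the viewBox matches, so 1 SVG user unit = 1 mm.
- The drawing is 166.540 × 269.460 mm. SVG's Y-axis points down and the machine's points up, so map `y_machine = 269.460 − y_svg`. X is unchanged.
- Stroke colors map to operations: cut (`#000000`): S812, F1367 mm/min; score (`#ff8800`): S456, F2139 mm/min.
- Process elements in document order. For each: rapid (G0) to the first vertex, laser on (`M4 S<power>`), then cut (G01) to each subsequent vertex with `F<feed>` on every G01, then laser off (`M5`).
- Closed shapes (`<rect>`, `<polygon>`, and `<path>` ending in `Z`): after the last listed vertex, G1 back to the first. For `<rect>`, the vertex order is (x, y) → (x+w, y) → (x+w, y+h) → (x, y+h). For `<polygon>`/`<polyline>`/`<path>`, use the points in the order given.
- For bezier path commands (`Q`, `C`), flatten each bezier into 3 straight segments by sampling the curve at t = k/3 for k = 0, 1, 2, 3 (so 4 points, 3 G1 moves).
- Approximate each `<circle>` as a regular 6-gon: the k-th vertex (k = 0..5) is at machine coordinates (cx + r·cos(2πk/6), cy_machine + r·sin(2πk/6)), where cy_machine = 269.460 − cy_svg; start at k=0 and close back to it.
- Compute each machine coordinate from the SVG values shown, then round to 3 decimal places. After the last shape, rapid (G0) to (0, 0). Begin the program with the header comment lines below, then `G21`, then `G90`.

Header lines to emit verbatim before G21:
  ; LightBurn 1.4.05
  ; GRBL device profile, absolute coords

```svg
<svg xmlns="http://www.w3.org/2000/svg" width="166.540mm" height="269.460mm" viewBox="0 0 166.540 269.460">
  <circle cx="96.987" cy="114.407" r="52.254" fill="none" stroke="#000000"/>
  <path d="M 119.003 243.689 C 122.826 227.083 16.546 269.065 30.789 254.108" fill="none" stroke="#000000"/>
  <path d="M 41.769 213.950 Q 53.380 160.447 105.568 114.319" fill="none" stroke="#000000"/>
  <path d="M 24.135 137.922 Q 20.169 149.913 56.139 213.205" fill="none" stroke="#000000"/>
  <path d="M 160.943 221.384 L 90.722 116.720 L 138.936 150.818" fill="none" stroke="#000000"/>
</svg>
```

; LightBurn 1.4.05
; GRBL device profile, absolute coords
G21
G90
G0 X149.241 Y155.053
M4 S812
G01 X123.114 Y200.306 F1367
G01 X70.860 Y200.306 F1367
G01 X44.733 Y155.053 F1367
G01 X70.860 Y109.800 F1367
G01 X123.114 Y109.800 F1367
G01 X149.241 Y155.053 F1367
M5
G0 X119.003 Y25.771
M4 S812
G01 X94.667 Y27.126 F1367
G01 X48.179 Y15.096 F1367
G01 X30.789 Y15.352 F1367
M5
G0 X41.769 Y55.510
M4 S812
G01 X54.018 Y90.359 F1367
G01 X75.285 Y123.570 F1367
G01 X105.568 Y155.141 F1367
M5
G0 X24.135 Y131.538
M4 S812
G01 X25.928 Y117.844 F1367
G01 X36.596 Y92.750 F1367
G01 X56.139 Y56.255 F1367
M5
G0 X160.943 Y48.076
M4 S812
G01 X90.722 Y152.740 F1367
G01 X138.936 Y118.642 F1367
M5
G0 X0.000 Y0.000

viewBox `0 0 166.540 269.460` with mm width/height → 1 unit = 1 mm. Flip: y_m = 269.460 − y_svg.

**Shape 1** — `<circle>` circle, stroke `#000000` → cut (S812, F1367). Machine vertices: (149.241,155.053) → (123.114,200.306) → (70.860,200.306) → (44.733,155.053) → (70.860,109.800) → (123.114,109.800) → (149.241,155.053). Closed: final G1 returns to the first vertex.

**Shape 2** — `<path>` cubic bezier, stroke `#000000` → cut (S812, F1367). Control points (SVG): P0=(119.003,243.689), P1=(122.826,227.083), P2=(16.546,269.065), P3=(30.789,254.108); sampled at t=k/3. Machine vertices: (119.003,25.771) → (94.667,27.126) → (48.179,15.096) → (30.789,15.352). Open path.

**Shape 3** — `<path>` quadratic bezier, stroke `#000000` → cut (S812, F1367). Control points (SVG): P0=(41.769,213.950), P1=(53.380,160.447), P2=(105.568,114.319); sampled at t=k/3. Machine vertices: (41.769,55.510) → (54.018,90.359) → (75.285,123.570) → (105.568,155.141). Open path.

**Shape 4** — `<path>` quadratic bezier, stroke `#000000` → cut (S812, F1367). Control points (SVG): P0=(24.135,137.922), P1=(20.169,149.913), P2=(56.139,213.205); sampled at t=k/3. Machine vertices: (24.135,131.538) → (25.928,117.844) → (36.596,92.750) → (56.139,56.255). Open path.

**Shape 5** — `<path>` open polyline, stroke `#000000` → cut (S812, F1367). Machine vertices: (160.943,48.076) → (90.722,152.740) → (138.936,118.642). Open path.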